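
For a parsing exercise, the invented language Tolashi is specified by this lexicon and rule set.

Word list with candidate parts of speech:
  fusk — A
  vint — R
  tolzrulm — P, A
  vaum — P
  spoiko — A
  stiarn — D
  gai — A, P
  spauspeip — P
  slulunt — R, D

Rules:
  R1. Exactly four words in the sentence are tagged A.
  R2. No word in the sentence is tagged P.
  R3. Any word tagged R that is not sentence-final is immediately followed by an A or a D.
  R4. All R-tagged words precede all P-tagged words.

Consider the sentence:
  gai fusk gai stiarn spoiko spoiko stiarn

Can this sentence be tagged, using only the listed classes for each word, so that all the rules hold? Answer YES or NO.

NO

Candidates per position — 1:gai {A,P}; 2:fusk {A}; 3:gai {A,P}; 4:stiarn {D}; 5:spoiko {A}; 6:spoiko {A}; 7:stiarn {D}.
Every candidate sequence violates at least one rule; no consistent tagging exists.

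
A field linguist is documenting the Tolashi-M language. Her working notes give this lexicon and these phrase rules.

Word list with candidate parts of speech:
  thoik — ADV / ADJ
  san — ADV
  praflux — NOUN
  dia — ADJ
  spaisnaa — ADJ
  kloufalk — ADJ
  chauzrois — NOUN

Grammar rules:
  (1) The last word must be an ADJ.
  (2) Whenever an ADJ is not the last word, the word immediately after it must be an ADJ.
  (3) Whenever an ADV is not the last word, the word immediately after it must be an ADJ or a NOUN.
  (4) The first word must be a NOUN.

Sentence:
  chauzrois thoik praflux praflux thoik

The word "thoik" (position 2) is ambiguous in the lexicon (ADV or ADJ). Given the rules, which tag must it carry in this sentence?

ADV

Candidates per position — 1:chauzrois {NOUN}; 2:thoik {ADV,ADJ}; 3:praflux {NOUN}; 4:praflux {NOUN}; 5:thoik {ADV,ADJ}.
Position 2: ADJ is ruled out by rule 2; that leaves ADV.
Position 5: ADV is ruled out by rule 1; that leaves ADJ.
That leaves exactly one tagging: NOUN ADV NOUN NOUN ADJ.
Verifying each rule — rule 1 satisfied; rule 2 satisfied; rule 3 satisfied; rule 4 satisfied.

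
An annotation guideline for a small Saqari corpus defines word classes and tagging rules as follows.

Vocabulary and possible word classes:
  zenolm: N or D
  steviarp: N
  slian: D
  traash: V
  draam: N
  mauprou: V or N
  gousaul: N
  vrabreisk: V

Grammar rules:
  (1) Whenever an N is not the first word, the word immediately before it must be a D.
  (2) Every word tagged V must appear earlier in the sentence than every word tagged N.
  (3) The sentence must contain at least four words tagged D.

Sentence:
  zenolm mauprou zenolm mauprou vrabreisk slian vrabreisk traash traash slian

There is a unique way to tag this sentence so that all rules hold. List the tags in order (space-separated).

D V D V V D V V V D

Candidates per position — 1:zenolm {N,D}; 2:mauprou {V,N}; 3:zenolm {N,D}; 4:mauprou {V,N}; 5:vrabreisk {V}; 6:slian {D}; 7:vrabreisk {V}; 8:traash {V}; 9:traash {V}; 10:slian {D}.
Position 1: N is ruled out by rule 2; that leaves D.
Position 2: N is ruled out by rule 2; that leaves V.
Position 3: N is ruled out by rule 1; that leaves D.
Position 4: N is ruled out by rule 2; that leaves V.
The only consistent sequence is: D V D V V D V V V D.
Check: rule 1 holds; rule 2 holds; rule 3 holds.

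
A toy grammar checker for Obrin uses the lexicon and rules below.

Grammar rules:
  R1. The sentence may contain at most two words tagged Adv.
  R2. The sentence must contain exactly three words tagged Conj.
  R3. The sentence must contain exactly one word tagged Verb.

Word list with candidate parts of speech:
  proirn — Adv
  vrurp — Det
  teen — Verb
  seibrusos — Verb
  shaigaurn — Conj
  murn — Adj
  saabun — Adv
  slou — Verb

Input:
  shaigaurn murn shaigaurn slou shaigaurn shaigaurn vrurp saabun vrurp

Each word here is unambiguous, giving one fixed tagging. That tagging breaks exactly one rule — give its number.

2

Fixed tagging: Conj Adj Conj Verb Conj Conj Det Adv Det.
Applying the rules: R1 ✓, R2 ✗, R3 ✓.
Only rule 2 fails.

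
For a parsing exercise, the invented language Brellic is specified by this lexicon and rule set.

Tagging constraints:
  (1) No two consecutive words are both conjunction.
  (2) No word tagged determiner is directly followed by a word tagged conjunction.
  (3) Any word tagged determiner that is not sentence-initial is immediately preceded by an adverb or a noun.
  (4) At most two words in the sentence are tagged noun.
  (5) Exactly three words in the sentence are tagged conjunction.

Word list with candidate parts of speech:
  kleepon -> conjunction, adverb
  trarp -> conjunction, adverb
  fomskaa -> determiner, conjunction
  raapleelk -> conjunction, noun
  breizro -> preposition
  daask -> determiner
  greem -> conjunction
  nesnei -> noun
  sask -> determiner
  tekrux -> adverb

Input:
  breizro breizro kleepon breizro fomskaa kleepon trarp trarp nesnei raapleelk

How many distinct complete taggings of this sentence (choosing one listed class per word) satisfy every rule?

5

Candidates per position — 1:breizro {preposition}; 2:breizro {preposition}; 3:kleepon {conjunction,adverb}; 4:breizro {preposition}; 5:fomskaa {determiner,conjunction}; 6:kleepon {conjunction,adverb}; 7:trarp {conjunction,adverb}; 8:trarp {conjunction,adverb}; 9:nesnei {noun}; 10:raapleelk {conjunction,noun}.
There are 64 candidate sequences in total.
The sequences that satisfy every rule: preposition preposition conjunction preposition conjunction adverb conjunction adverb noun noun; preposition preposition conjunction preposition conjunction adverb adverb conjunction noun noun; preposition preposition conjunction preposition conjunction adverb adverb adverb noun conjunction; preposition preposition adverb preposition conjunction adverb conjunction adverb noun conjunction; preposition preposition adverb preposition conjunction adverb adverb conjunction noun conjunction.
Count = 5.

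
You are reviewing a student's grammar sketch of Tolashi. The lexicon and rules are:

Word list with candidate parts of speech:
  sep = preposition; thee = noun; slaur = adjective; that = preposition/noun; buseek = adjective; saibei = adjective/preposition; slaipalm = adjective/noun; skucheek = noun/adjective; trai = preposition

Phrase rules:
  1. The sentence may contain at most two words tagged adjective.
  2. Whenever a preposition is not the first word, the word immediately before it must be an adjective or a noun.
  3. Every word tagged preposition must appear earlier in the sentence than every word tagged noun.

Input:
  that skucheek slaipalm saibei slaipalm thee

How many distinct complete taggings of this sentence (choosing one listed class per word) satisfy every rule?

Candidates per position — 1:that {preposition,noun}; 2:skucheek {noun,adjective}; 3:slaipalm {adjective,noun}; 4:saibei {adjective,preposition}; 5:slaipalm {adjective,noun}; 6:thee {noun}.
There are 32 candidate sequences in total.
Checking each against the rules leaves 9 sequences.
Count = 9.

9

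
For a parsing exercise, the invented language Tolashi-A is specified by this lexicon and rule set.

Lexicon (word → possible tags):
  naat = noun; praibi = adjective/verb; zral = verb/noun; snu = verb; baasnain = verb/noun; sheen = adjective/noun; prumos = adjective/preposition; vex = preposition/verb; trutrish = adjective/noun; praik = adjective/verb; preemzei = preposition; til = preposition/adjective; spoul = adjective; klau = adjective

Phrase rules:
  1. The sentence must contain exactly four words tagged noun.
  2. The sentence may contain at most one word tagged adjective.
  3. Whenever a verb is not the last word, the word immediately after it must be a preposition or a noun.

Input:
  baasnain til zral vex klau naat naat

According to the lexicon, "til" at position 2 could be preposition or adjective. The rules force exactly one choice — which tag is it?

Candidates per position — 1:baasnain {verb,noun}; 2:til {preposition,adjective}; 3:zral {verb,noun}; 4:vex {preposition,verb}; 5:klau {adjective}; 6:naat {noun}; 7:naat {noun}.
Position 1: tagging it verb would leave rule 1 unsatisfiable, so it must be noun.
Position 2: tagging it adjective would leave rule 2 unsatisfiable, so it must be preposition.
Position 3: tagging it verb would leave rule 1 unsatisfiable, so it must be noun.
Position 4: tagging it verb would leave rule 3 unsatisfiable, so it must be preposition.
That leaves exactly one tagging: noun preposition noun preposition adjective noun noun.
Checking: rule 1 satisfied; rule 2 satisfied; rule 3 satisfied.

preposition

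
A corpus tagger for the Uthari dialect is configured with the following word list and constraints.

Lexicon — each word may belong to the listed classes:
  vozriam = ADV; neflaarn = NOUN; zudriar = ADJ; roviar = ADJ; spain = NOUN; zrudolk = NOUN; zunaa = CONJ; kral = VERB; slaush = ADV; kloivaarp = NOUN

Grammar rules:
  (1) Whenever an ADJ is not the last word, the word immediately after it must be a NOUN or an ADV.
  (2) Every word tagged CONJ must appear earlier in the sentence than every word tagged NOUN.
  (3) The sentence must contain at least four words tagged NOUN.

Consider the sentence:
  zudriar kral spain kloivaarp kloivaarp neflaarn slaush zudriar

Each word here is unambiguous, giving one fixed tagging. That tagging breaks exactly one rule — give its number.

1

Fixed tagging: ADJ VERB NOUN NOUN NOUN NOUN ADV ADJ.
Rule check: R1 violated, R2 holds, R3 holds.
Only rule 1 fails.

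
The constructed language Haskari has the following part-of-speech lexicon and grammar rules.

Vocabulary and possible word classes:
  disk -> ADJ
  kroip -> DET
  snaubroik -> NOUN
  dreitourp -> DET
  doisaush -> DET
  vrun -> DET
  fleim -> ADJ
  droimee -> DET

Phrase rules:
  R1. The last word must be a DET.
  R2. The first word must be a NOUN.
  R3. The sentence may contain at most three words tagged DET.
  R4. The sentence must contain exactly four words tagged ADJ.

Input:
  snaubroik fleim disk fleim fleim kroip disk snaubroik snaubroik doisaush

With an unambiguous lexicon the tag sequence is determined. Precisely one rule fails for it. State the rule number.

4

Fixed tagging: NOUN ADJ ADJ ADJ ADJ DET ADJ NOUN NOUN DET.
Applying the rules: R1 ✓, R2 ✓, R3 ✓, R4 ✗.
Only rule 4 fails.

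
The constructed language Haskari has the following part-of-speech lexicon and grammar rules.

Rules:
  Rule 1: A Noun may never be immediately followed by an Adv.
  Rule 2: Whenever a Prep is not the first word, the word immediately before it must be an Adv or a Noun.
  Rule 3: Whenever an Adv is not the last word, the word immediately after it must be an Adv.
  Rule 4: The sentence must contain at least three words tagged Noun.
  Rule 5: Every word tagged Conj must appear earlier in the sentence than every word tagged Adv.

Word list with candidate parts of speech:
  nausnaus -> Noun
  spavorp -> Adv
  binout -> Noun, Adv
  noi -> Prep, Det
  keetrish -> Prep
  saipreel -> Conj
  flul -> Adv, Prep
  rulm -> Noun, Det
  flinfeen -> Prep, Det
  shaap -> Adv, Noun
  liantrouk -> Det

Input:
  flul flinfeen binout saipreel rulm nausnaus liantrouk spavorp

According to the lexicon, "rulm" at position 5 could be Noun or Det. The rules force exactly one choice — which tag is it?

Candidates per position — 1:flul {Adv,Prep}; 2:flinfeen {Prep,Det}; 3:binout {Noun,Adv}; 4:saipreel {Conj}; 5:rulm {Noun,Det}; 6:nausnaus {Noun}; 7:liantrouk {Det}; 8:spavorp {Adv}.
Position 1: tagging it Adv would leave rule 3 unsatisfiable, so it must be Prep.
Position 2: tagging it Prep would leave rule 2 unsatisfiable, so it must be Det.
Position 3: tagging it Adv would leave rule 3 unsatisfiable, so it must be Noun.
Position 5: tagging it Det would leave rule 4 unsatisfiable, so it must be Noun.
The unique satisfying tagging is: Prep Det Noun Conj Noun Noun Det Adv.
Checking: rule 1 ✓; rule 2 ✓; rule 3 ✓; rule 4 ✓; rule 5 ✓.

Noun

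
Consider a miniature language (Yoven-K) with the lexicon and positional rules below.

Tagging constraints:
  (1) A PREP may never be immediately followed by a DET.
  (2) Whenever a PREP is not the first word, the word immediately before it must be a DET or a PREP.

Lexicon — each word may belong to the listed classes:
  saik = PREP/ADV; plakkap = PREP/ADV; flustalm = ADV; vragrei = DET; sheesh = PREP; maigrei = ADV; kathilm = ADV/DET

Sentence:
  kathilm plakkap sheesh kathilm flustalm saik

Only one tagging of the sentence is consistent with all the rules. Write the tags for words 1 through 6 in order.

Candidates per position — 1:kathilm {ADV,DET}; 2:plakkap {PREP,ADV}; 3:sheesh {PREP}; 4:kathilm {ADV,DET}; 5:flustalm {ADV}; 6:saik {PREP,ADV}.
At position 1, choosing ADV makes rule 2 impossible to satisfy; hence DET.
At position 2, choosing ADV makes rule 2 impossible to satisfy; hence PREP.
At position 4, choosing DET makes rule 1 impossible to satisfy; hence ADV.
At position 6, choosing PREP makes rule 2 impossible to satisfy; hence ADV.
So the tagging must be: DET PREP PREP ADV ADV ADV.
Rule-by-rule: rule 1 ok; rule 2 ok.

DET PREP PREP ADV ADV ADV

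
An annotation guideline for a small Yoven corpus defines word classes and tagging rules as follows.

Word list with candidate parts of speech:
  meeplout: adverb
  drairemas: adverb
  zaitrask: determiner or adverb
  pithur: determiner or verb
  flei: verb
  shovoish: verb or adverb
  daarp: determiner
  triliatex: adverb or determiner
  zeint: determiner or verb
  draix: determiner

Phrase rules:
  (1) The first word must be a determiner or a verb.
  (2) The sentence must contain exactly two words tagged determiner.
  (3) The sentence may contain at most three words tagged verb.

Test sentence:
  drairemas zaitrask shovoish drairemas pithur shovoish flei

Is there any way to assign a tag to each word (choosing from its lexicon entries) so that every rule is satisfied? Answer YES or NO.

NO

Candidates per position — 1:drairemas {adverb}; 2:zaitrask {determiner,adverb}; 3:shovoish {verb,adverb}; 4:drairemas {adverb}; 5:pithur {determiner,verb}; 6:shovoish {verb,adverb}; 7:flei {verb}.
Rule 1 cannot be satisfied by any choice of tags from the lexicon.
So there is no consistent tagging.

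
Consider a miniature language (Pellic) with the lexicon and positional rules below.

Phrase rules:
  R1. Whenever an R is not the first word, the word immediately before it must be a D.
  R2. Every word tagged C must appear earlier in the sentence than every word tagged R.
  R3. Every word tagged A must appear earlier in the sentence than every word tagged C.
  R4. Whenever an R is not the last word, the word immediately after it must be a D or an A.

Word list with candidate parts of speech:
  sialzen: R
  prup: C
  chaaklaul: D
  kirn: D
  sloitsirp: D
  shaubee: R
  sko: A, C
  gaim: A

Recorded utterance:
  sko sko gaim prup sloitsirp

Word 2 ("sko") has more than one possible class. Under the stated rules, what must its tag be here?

A

Candidates per position — 1:sko {A,C}; 2:sko {A,C}; 3:gaim {A}; 4:prup {C}; 5:sloitsirp {D}.
Position 1: tagging it C would leave rule 3 unsatisfiable, so it must be A.
Position 2: tagging it C would leave rule 3 unsatisfiable, so it must be A.
The only consistent sequence is: A A A C D.
Checking: rule 1 ok; rule 2 ok; rule 3 ok; rule 4 ok.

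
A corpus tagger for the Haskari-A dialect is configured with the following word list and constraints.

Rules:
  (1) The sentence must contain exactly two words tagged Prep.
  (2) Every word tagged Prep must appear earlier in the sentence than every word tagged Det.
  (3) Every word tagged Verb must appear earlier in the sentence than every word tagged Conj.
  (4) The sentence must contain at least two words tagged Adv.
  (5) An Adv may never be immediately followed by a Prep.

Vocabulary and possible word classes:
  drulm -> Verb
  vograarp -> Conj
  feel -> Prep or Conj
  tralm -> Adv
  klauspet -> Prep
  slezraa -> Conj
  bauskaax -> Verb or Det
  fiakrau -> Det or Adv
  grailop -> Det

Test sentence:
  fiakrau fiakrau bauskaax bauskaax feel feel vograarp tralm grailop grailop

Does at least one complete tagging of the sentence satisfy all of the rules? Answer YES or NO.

YES

Candidates per position — 1:fiakrau {Det,Adv}; 2:fiakrau {Det,Adv}; 3:bauskaax {Verb,Det}; 4:bauskaax {Verb,Det}; 5:feel {Prep,Conj}; 6:feel {Prep,Conj}; 7:vograarp {Conj}; 8:tralm {Adv}; 9:grailop {Det}; 10:grailop {Det}.
One satisfying assignment: Adv Adv Verb Verb Prep Prep Conj Adv Det Det.
Checking: rule 1 satisfied; rule 2 satisfied; rule 3 satisfied; rule 4 satisfied; rule 5 satisfied.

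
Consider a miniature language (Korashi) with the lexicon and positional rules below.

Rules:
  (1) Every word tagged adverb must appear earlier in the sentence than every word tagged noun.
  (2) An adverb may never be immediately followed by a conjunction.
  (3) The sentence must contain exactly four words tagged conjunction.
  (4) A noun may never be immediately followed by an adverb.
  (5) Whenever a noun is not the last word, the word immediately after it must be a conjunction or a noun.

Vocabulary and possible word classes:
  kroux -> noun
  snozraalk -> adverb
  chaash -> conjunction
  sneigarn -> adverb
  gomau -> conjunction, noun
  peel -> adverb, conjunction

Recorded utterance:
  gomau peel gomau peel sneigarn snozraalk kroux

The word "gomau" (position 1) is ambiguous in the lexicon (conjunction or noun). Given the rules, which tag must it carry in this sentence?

Candidates per position — 1:gomau {conjunction,noun}; 2:peel {adverb,conjunction}; 3:gomau {conjunction,noun}; 4:peel {adverb,conjunction}; 5:sneigarn {adverb}; 6:snozraalk {adverb}; 7:kroux {noun}.
Position 1: noun is ruled out by rule 1; that leaves conjunction.
Position 2: adverb is ruled out by rule 3; that leaves conjunction.
Position 3: noun is ruled out by rule 1; that leaves conjunction.
Position 4: adverb is ruled out by rule 3; that leaves conjunction.
The only consistent sequence is: conjunction conjunction conjunction conjunction adverb adverb noun.
Rule-by-rule: rule 1 ok; rule 2 ok; rule 3 ok; rule 4 ok; rule 5 ok.

conjunction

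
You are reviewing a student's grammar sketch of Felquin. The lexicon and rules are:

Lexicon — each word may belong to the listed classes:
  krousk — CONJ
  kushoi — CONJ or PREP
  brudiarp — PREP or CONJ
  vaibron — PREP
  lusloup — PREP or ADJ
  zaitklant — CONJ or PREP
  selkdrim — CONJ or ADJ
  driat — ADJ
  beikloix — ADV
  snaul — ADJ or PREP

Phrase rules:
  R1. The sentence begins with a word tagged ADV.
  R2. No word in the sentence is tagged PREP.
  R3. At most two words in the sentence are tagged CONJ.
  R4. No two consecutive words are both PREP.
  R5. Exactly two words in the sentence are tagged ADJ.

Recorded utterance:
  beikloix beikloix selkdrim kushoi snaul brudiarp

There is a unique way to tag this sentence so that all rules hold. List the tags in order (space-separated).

Candidates per position — 1:beikloix {ADV}; 2:beikloix {ADV}; 3:selkdrim {CONJ,ADJ}; 4:kushoi {CONJ,PREP}; 5:snaul {ADJ,PREP}; 6:brudiarp {PREP,CONJ}.
Position 3: CONJ is ruled out by rule 5; that leaves ADJ.
Position 4: PREP is ruled out by rule 2; that leaves CONJ.
Position 5: PREP is ruled out by rule 2; that leaves ADJ.
Position 6: PREP is ruled out by rule 2; that leaves CONJ.
So the tagging must be: ADV ADV ADJ CONJ ADJ CONJ.
Check: rule 1 ok; rule 2 ok; rule 3 ok; rule 4 ok; rule 5 ok.

ADV ADV ADJ CONJ ADJ CONJ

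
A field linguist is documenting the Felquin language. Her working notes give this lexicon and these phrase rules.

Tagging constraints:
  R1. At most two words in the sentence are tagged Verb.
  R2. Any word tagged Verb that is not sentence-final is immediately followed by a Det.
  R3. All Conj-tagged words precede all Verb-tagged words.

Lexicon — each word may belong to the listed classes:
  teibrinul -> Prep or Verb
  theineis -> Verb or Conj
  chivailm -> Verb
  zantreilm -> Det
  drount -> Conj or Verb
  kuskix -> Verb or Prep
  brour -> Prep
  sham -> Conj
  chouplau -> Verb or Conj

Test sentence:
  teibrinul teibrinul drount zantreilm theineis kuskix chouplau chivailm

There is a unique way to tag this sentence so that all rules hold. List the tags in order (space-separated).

Candidates per position — 1:teibrinul {Prep,Verb}; 2:teibrinul {Prep,Verb}; 3:drount {Conj,Verb}; 4:zantreilm {Det}; 5:theineis {Verb,Conj}; 6:kuskix {Verb,Prep}; 7:chouplau {Verb,Conj}; 8:chivailm {Verb}.
Word 1 cannot be Verb — rule 2 would then fail for every completion. It is Prep.
Word 2 cannot be Verb — rule 2 would then fail for every completion. It is Prep.
Word 5 cannot be Verb — rule 2 would then fail for every completion. It is Conj.
Word 6 cannot be Verb — rule 2 would then fail for every completion. It is Prep.
Word 7 cannot be Verb — rule 2 would then fail for every completion. It is Conj.
Word 3 cannot be Verb — rule 3 would then fail for every completion. It is Conj.
The only consistent sequence is: Prep Prep Conj Det Conj Prep Conj Verb.
Rule-by-rule: rule 1 ✓; rule 2 ✓; rule 3 ✓.

Prep Prep Conj Det Conj Prep Conj Verb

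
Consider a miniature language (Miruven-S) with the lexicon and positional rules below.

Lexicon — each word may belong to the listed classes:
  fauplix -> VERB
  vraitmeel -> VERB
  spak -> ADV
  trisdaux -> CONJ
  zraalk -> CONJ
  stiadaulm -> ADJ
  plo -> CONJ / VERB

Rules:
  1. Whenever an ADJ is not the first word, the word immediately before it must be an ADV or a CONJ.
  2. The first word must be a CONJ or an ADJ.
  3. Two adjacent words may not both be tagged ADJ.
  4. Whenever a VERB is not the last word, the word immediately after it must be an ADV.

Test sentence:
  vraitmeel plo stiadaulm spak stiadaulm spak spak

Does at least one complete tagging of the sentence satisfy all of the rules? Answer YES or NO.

NO

Candidates per position — 1:vraitmeel {VERB}; 2:plo {CONJ,VERB}; 3:stiadaulm {ADJ}; 4:spak {ADV}; 5:stiadaulm {ADJ}; 6:spak {ADV}; 7:spak {ADV}.
Rule 2 cannot be satisfied by any choice of tags from the lexicon.
So there is no consistent tagging.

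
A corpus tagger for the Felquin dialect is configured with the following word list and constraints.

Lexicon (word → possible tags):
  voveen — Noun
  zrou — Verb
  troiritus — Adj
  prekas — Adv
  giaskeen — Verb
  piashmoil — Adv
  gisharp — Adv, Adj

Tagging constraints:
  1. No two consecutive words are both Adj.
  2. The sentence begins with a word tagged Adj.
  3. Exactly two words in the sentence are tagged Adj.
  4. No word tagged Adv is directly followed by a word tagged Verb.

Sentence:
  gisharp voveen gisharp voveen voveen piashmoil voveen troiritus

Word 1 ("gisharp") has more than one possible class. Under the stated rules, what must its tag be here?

Adj

Candidates per position — 1:gisharp {Adv,Adj}; 2:voveen {Noun}; 3:gisharp {Adv,Adj}; 4:voveen {Noun}; 5:voveen {Noun}; 6:piashmoil {Adv}; 7:voveen {Noun}; 8:troiritus {Adj}.
At position 1, choosing Adv makes rule 2 impossible to satisfy; hence Adj.
At position 3, choosing Adj makes rule 3 impossible to satisfy; hence Adv.
That leaves exactly one tagging: Adj Noun Adv Noun Noun Adv Noun Adj.
Rule-by-rule: rule 1 holds; rule 2 holds; rule 3 holds; rule 4 holds.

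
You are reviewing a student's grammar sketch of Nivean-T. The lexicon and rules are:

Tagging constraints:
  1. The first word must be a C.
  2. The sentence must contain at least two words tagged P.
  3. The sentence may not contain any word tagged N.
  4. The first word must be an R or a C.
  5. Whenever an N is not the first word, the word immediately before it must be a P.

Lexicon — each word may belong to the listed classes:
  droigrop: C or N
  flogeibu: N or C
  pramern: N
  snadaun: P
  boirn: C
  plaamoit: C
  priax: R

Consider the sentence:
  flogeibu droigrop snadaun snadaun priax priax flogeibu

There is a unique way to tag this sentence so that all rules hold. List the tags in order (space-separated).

C C P P R R C

Candidates per position — 1:flogeibu {N,C}; 2:droigrop {C,N}; 3:snadaun {P}; 4:snadaun {P}; 5:priax {R}; 6:priax {R}; 7:flogeibu {N,C}.
Position 1: N is ruled out by rule 1; that leaves C.
Position 2: N is ruled out by rule 3; that leaves C.
Position 7: N is ruled out by rule 3; that leaves C.
So the tagging must be: C C P P R R C.
Checking: rule 1 ok; rule 2 ok; rule 3 ok; rule 4 ok; rule 5 ok.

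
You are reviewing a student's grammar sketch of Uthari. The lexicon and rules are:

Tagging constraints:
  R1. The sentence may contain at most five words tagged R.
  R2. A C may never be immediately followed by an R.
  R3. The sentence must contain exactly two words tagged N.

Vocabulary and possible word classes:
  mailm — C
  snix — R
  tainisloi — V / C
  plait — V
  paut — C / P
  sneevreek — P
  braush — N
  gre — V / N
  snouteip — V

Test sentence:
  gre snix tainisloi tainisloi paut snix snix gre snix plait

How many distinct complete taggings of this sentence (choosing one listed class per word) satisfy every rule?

Candidates per position — 1:gre {V,N}; 2:snix {R}; 3:tainisloi {V,C}; 4:tainisloi {V,C}; 5:paut {C,P}; 6:snix {R}; 7:snix {R}; 8:gre {V,N}; 9:snix {R}; 10:plait {V}.
There are 32 candidate sequences in total.
The sequences that satisfy every rule: N R V V P R R N R V; N R V C P R R N R V; N R C V P R R N R V; N R C C P R R N R V.
Count = 4.

4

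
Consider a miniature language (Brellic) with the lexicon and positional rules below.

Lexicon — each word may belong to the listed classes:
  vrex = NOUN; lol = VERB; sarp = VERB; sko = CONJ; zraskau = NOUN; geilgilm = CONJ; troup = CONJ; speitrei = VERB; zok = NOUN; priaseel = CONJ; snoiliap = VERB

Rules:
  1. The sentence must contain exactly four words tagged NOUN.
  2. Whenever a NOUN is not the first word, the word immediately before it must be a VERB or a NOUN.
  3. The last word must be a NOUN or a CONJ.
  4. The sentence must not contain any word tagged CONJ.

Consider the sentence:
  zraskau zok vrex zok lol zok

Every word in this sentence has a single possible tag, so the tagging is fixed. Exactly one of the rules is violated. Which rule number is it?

Fixed tagging: NOUN NOUN NOUN NOUN VERB NOUN.
Applying the rules: R1 violated, R2 holds, R3 holds, R4 holds.
Only rule 1 fails.

1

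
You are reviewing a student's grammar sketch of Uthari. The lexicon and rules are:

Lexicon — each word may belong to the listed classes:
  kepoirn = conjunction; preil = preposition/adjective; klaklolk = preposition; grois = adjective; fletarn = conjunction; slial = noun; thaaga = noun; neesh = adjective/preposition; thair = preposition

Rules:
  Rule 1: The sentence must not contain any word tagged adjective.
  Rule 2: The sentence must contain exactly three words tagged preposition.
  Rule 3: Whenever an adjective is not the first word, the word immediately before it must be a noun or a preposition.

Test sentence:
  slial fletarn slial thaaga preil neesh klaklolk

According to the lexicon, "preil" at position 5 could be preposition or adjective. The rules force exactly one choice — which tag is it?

Candidates per position — 1:slial {noun}; 2:fletarn {conjunction}; 3:slial {noun}; 4:thaaga {noun}; 5:preil {preposition,adjective}; 6:neesh {adjective,preposition}; 7:klaklolk {preposition}.
Word 5 cannot be adjective — rule 1 would then fail for every completion. It is preposition.
Word 6 cannot be adjective — rule 1 would then fail for every completion. It is preposition.
The only consistent sequence is: noun conjunction noun noun preposition preposition preposition.
Checking: rule 1 holds; rule 2 holds; rule 3 holds.

preposition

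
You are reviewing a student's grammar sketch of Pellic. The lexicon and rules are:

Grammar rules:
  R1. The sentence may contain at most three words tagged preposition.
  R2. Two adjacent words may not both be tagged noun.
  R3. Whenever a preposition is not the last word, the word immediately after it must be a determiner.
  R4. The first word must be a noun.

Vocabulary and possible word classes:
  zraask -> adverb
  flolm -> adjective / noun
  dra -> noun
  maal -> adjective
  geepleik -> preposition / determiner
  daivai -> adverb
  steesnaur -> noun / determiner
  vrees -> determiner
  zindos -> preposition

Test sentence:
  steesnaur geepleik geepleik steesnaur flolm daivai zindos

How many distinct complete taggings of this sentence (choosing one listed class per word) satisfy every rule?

Candidates per position — 1:steesnaur {noun,determiner}; 2:geepleik {preposition,determiner}; 3:geepleik {preposition,determiner}; 4:steesnaur {noun,determiner}; 5:flolm {adjective,noun}; 6:daivai {adverb}; 7:zindos {preposition}.
There are 32 candidate sequences in total.
Checking each against the rules leaves 8 sequences.
Count = 8.

8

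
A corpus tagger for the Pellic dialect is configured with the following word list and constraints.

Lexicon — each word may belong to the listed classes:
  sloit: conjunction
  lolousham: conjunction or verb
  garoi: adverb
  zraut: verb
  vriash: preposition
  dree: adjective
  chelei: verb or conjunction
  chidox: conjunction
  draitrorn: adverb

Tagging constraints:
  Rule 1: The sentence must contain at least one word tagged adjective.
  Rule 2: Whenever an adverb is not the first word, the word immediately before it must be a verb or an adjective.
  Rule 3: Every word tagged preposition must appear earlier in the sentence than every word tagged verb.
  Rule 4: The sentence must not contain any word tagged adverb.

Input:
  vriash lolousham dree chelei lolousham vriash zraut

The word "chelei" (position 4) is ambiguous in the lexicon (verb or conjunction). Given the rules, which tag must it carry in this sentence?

conjunction

Candidates per position — 1:vriash {preposition}; 2:lolousham {conjunction,verb}; 3:dree {adjective}; 4:chelei {verb,conjunction}; 5:lolousham {conjunction,verb}; 6:vriash {preposition}; 7:zraut {verb}.
Position 2: verb is ruled out by rule 3; that leaves conjunction.
Position 4: verb is ruled out by rule 3; that leaves conjunction.
Position 5: verb is ruled out by rule 3; that leaves conjunction.
That leaves exactly one tagging: preposition conjunction adjective conjunction conjunction preposition verb.
Rule-by-rule: rule 1 satisfied; rule 2 satisfied; rule 3 satisfied; rule 4 satisfied.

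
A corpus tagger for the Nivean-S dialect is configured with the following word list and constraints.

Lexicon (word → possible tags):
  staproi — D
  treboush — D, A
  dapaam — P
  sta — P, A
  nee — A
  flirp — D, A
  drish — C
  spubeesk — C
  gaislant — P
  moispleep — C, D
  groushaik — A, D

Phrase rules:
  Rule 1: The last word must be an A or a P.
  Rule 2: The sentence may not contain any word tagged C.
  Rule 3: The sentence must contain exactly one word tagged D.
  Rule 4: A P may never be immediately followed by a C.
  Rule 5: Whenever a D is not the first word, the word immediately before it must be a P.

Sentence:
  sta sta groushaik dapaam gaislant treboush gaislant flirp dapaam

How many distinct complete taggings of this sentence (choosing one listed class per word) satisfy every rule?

Candidates per position — 1:sta {P,A}; 2:sta {P,A}; 3:groushaik {A,D}; 4:dapaam {P}; 5:gaislant {P}; 6:treboush {D,A}; 7:gaislant {P}; 8:flirp {D,A}; 9:dapaam {P}.
There are 32 candidate sequences in total.
Checking each against the rules leaves 10 sequences.
Count = 10.

10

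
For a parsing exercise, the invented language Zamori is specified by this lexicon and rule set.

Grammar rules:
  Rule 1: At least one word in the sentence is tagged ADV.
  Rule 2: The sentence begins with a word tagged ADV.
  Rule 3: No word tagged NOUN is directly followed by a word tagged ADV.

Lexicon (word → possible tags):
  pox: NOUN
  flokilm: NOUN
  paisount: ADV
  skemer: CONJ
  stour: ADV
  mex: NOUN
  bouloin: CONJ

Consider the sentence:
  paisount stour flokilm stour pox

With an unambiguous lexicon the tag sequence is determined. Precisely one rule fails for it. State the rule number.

Fixed tagging: ADV ADV NOUN ADV NOUN.
Applying the rules: R1 ok, R2 ok, R3 fails.
Only rule 3 fails.

3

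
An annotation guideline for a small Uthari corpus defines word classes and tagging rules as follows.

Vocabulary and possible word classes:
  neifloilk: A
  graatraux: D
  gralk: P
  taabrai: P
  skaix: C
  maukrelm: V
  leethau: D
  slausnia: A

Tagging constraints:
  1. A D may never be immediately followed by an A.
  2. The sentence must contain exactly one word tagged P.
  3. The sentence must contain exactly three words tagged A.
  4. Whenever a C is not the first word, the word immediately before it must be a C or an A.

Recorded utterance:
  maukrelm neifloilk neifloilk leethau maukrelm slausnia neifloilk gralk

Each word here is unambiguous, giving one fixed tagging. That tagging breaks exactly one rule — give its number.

3

Fixed tagging: V A A D V A A P.
Rule check: R1 ok, R2 ok, R3 fails, R4 ok.
Only rule 3 fails.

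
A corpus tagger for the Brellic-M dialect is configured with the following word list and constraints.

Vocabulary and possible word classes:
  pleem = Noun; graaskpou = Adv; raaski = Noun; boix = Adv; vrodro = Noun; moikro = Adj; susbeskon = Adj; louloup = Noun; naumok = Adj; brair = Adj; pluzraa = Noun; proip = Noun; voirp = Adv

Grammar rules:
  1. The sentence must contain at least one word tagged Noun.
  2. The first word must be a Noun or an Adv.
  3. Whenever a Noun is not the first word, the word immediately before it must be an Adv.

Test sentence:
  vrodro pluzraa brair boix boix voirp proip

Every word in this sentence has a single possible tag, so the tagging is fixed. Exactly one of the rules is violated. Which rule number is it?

3

Fixed tagging: Noun Noun Adj Adv Adv Adv Noun.
Checking each rule: R1 ✓, R2 ✓, R3 ✗.
Only rule 3 fails.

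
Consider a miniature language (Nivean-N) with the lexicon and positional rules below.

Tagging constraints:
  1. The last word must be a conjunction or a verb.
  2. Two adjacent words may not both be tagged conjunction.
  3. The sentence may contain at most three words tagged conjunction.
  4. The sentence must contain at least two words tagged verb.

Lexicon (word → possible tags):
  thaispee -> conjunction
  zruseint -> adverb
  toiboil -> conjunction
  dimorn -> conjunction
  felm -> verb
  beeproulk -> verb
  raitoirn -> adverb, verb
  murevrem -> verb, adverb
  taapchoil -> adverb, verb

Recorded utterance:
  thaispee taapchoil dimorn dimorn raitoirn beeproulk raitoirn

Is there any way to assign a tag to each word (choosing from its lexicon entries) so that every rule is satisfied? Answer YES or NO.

Candidates per position — 1:thaispee {conjunction}; 2:taapchoil {adverb,verb}; 3:dimorn {conjunction}; 4:dimorn {conjunction}; 5:raitoirn {adverb,verb}; 6:beeproulk {verb}; 7:raitoirn {adverb,verb}.
Rule 2 cannot be satisfied by any choice of tags from the lexicon.
So there is no consistent tagging.

NO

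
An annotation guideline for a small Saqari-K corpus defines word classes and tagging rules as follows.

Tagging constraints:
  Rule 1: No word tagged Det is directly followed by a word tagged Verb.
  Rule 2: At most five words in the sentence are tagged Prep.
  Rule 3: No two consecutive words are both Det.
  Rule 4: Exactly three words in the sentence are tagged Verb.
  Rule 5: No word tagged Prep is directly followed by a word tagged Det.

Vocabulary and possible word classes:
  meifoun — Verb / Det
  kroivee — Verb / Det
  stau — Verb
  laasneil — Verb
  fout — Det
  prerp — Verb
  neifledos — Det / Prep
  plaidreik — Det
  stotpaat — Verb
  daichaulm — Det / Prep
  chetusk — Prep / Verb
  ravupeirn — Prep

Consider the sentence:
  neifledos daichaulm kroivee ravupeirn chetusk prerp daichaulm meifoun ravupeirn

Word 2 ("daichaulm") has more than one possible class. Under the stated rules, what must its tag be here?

Prep

Candidates per position — 1:neifledos {Det,Prep}; 2:daichaulm {Det,Prep}; 3:kroivee {Verb,Det}; 4:ravupeirn {Prep}; 5:chetusk {Prep,Verb}; 6:prerp {Verb}; 7:daichaulm {Det,Prep}; 8:meifoun {Verb,Det}; 9:ravupeirn {Prep}.
Position 2: the remaining choice is settled jointly with positions 1, 3, 5, 7, 8 — only Prep at position 2 is part of a tagging that satisfies every rule.
The only consistent sequence is: Det Prep Verb Prep Prep Verb Prep Verb Prep.
Checking: rule 1 ✓; rule 2 ✓; rule 3 ✓; rule 4 ✓; rule 5 ✓.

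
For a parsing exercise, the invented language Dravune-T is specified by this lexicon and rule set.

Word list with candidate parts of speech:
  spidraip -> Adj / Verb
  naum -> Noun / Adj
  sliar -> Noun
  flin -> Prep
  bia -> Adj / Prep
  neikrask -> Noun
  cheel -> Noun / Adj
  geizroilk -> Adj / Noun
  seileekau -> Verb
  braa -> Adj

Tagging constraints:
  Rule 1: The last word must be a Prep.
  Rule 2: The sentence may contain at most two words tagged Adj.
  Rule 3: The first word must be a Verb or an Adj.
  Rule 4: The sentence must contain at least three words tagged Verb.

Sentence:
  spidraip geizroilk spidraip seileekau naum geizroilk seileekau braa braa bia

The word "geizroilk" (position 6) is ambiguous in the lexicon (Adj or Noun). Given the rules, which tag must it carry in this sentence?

Noun

Candidates per position — 1:spidraip {Adj,Verb}; 2:geizroilk {Adj,Noun}; 3:spidraip {Adj,Verb}; 4:seileekau {Verb}; 5:naum {Noun,Adj}; 6:geizroilk {Adj,Noun}; 7:seileekau {Verb}; 8:braa {Adj}; 9:braa {Adj}; 10:bia {Adj,Prep}.
At position 1, choosing Adj makes rule 2 impossible to satisfy; hence Verb.
At position 2, choosing Adj makes rule 2 impossible to satisfy; hence Noun.
At position 3, choosing Adj makes rule 2 impossible to satisfy; hence Verb.
At position 5, choosing Adj makes rule 2 impossible to satisfy; hence Noun.
At position 6, choosing Adj makes rule 2 impossible to satisfy; hence Noun.
At position 10, choosing Adj makes rule 1 impossible to satisfy; hence Prep.
The only consistent sequence is: Verb Noun Verb Verb Noun Noun Verb Adj Adj Prep.
Verifying each rule — rule 1 ✓; rule 2 ✓; rule 3 ✓; rule 4 ✓.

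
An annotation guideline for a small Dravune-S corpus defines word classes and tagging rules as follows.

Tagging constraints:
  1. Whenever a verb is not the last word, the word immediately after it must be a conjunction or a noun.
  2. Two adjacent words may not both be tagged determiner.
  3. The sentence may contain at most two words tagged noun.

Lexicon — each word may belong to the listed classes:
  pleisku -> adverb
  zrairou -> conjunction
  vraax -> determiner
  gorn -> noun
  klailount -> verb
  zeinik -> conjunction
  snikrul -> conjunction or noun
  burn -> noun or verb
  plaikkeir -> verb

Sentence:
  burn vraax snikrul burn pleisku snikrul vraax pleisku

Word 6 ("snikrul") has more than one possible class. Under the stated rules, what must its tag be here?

conjunction

Candidates per position — 1:burn {noun,verb}; 2:vraax {determiner}; 3:snikrul {conjunction,noun}; 4:burn {noun,verb}; 5:pleisku {adverb}; 6:snikrul {conjunction,noun}; 7:vraax {determiner}; 8:pleisku {adverb}.
At position 1, choosing verb makes rule 1 impossible to satisfy; hence noun.
At position 4, choosing verb makes rule 1 impossible to satisfy; hence noun.
At position 6, choosing noun makes rule 3 impossible to satisfy; hence conjunction.
At position 3, choosing noun makes rule 3 impossible to satisfy; hence conjunction.
The only consistent sequence is: noun determiner conjunction noun adverb conjunction determiner adverb.
Rule-by-rule: rule 1 ✓; rule 2 ✓; rule 3 ✓.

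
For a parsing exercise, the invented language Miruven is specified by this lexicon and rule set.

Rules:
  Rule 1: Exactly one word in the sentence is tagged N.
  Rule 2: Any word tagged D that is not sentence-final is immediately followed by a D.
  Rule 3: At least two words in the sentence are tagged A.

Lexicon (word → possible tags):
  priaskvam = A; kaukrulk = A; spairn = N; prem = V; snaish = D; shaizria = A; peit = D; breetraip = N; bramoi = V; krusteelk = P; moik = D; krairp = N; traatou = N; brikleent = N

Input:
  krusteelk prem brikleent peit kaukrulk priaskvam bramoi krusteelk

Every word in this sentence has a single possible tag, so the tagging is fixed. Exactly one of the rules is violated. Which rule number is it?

Fixed tagging: P V N D A A V P.
Rule check: R1 ok, R2 fails, R3 ok.
Only rule 2 fails.

2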